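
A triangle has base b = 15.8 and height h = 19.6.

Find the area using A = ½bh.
A = ½·b·h = ½·15.8·19.6 = ½·309.68 = 154.84

Area = 154.84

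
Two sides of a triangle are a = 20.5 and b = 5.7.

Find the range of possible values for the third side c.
Triangle inequality: |a − b| < c < a + b
|a − b| = |20.5 − 5.7| = 14.8
a + b = 20.5 + 5.7 = 26.2

14.8 < c < 26.2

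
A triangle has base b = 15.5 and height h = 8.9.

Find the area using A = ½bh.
A = ½·b·h = ½·15.5·8.9 = ½·137.95 = 68.975

Area = 68.975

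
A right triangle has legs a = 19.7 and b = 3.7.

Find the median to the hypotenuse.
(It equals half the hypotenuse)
Hypotenuse c = √(a² + b²) = √(388.09 + 13.69) = √401.78 ≈ 20.0445
Median to hypotenuse = c/2 ≈ 20.0445/2 ≈ 10.0222

Median = 10.02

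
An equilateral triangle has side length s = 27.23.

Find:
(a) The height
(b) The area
(a) The height splits the triangle into two 30-60-90 halves: h = s·√3/2 = 27.23·1.73205/2 ≈ 47.1637/2 ≈ 23.5819
(b) Area = (√3/4)·s² = (√3/4)·27.23² = (√3/4)·741.4729 ≈ 0.433013·741.4729 ≈ 321.067

Height = 23.58, Area = 321.1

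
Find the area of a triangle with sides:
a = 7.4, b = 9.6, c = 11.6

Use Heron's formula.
s = (7.4 + 9.6 + 11.6)/2 = 28.6/2 = 14.3
s − a = 6.9, s − b = 4.7, s − c = 2.7
s(s−a)(s−b)(s−c) = 14.3·6.9·4.7·2.7 ≈ 1252.12
Area = √1252.12 ≈ 35.3853

Area = 35.39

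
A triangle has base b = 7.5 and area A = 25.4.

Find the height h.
A = ½·b·h  ⇒  h = 2A/b = 2·25.4/7.5 = 50.8/7.5 ≈ 6.77333

h = 6.773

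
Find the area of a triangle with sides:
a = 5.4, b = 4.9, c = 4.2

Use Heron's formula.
s = (5.4 + 4.9 + 4.2)/2 = 14.5/2 = 7.25
s − a = 1.85, s − b = 2.35, s − c = 3.05
s(s−a)(s−b)(s−c) = 7.25·1.85·2.35·3.05 ≈ 96.1341
Area = √96.1341 ≈ 9.8048

Area = 9.805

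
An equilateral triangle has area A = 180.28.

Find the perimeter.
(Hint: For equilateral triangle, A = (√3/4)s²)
A = (√3/4)s²  ⇒  s² = 4A/√3 = 4·180.28/√3 = 721.12/1.73205 ≈ 416.339
s ≈ √416.339 ≈ 20.4044
Perimeter = 3s ≈ 3·20.4044 ≈ 61.2131

Perimeter = 61.21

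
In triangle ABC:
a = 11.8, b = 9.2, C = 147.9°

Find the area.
Two sides and the included angle (SAS): A = ½·a·b·sin(C) = ½·11.8·9.2·sin(147.9°)
sin(147.9°) ≈ 0.531399
A ≈ ½·108.56·0.531399 = 54.28·0.531399 ≈ 28.8443

Area = 28.84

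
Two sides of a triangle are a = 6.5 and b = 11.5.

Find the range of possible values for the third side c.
Triangle inequality: |a − b| < c < a + b
|a − b| = |6.5 − 11.5| = 5
a + b = 6.5 + 11.5 = 18

5 < c < 18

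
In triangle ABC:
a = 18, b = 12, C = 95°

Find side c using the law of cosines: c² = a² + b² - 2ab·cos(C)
c² = 18² + 12² − 2·18·12·cos(95°)
cos(95°) ≈ -0.0871557
c² ≈ 324 + 144 − 432·(-0.0871557) ≈ 468 + 37.6513 ≈ 505.651
c ≈ √505.651 ≈ 22.4867

c = 22.49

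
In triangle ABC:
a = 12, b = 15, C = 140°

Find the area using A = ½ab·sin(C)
A = ½·a·b·sin(C) = ½·12·15·sin(140°)
sin(140°) ≈ 0.642788
A ≈ ½·180·0.642788 = 90·0.642788 ≈ 57.8509

Area = 57.85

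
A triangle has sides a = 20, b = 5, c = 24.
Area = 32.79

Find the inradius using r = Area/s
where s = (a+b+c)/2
s = (20 + 5 + 24)/2 = 49/2 = 24.5
r = Area/s = 32.79/24.5 ≈ 1.33837

r = 1.338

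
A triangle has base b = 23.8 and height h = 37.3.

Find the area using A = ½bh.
A = ½·b·h = ½·23.8·37.3 = ½·887.74 = 443.87

Area = 443.87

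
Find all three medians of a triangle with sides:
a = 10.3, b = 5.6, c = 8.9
Median formula: m_a = ½√(2b² + 2c² − a²) (and cyclically). a² = 106.09, b² = 31.36, c² = 79.21.
m_a = ½√(2·31.36 + 2·79.21 − 106.09) = ½√115.05 ≈ ½·10.7261 ≈ 5.36307
m_b = ½√(2·106.09 + 2·79.21 − 31.36) = ½√339.24 ≈ ½·18.4185 ≈ 9.20923
m_c = ½√(2·106.09 + 2·31.36 − 79.21) = ½√195.69 ≈ ½·13.9889 ≈ 6.99446

m_a = 5.363, m_b = 9.209, m_c = 6.994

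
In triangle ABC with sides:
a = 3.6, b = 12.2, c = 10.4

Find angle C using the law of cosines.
c² = a² + b² − 2ab·cos(C)  ⇒  cos(C) = (a² + b² − c²)/(2ab)
cos(C) = (3.6² + 12.2² − 10.4²)/(2·3.6·12.2) = (12.96 + 148.84 − 108.16)/87.84 = 53.64/87.84 ≈ 0.610656
C = arccos(0.610656) ≈ 52.3631°

C = 52.36°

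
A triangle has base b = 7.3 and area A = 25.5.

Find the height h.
A = ½·b·h  ⇒  h = 2A/b = 2·25.5/7.3 = 51/7.3 ≈ 6.9863

h = 6.986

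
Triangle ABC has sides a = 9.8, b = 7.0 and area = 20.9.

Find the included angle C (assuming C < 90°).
Area = ½·a·b·sin(C)  ⇒  sin(C) = 2·Area/(a·b) = 2·20.9/(9.8·7.0) = 41.8/68.6 ≈ 0.609329
C = arcsin(0.609329) ≈ 37.541° (taking the acute solution since C < 90°)

C = 37.54°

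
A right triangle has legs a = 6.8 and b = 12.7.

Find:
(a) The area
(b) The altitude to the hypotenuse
(a) The legs are perpendicular, so Area = ½·a·b = ½·6.8·12.7 = ½·86.36 = 43.18
(b) Hypotenuse c = √(a² + b²) = √(46.24 + 161.29) = √207.53 ≈ 14.4059
    Area = ½·c·h_c  ⇒  h_c = 2·Area/c = 86.36/14.4059 ≈ 5.99477

Area = 43.18, h_c = 5.995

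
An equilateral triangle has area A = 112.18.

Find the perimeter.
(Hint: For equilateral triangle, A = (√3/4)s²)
A = (√3/4)s²  ⇒  s² = 4A/√3 = 4·112.18/√3 = 448.72/1.73205 ≈ 259.069
s ≈ √259.069 ≈ 16.0956
Perimeter = 3s ≈ 3·16.0956 ≈ 48.2868

Perimeter = 48.29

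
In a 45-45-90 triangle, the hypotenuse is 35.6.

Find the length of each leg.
In a 45-45-90 triangle hypotenuse = leg·√2, so leg = hypotenuse/√2.
Leg = 35.6/√2 ≈ 35.6/1.41421 ≈ 25.173

Each leg = 25.17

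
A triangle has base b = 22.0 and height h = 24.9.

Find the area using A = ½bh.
A = ½·b·h = ½·22.0·24.9 = ½·547.8 = 273.9

Area = 273.9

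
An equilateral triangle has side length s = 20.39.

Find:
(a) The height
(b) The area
(a) The height splits the triangle into two 30-60-90 halves: h = s·√3/2 = 20.39·1.73205/2 ≈ 35.3165/2 ≈ 17.6583
(b) Area = (√3/4)·s² = (√3/4)·20.39² = (√3/4)·415.7521 ≈ 0.433013·415.7521 ≈ 180.026

Height = 17.66, Area = 180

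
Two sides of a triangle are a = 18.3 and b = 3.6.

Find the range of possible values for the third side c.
Triangle inequality: |a − b| < c < a + b
|a − b| = |18.3 − 3.6| = 14.7
a + b = 18.3 + 3.6 = 21.9

14.7 < c < 21.9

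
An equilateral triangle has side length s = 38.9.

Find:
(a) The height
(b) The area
(a) The height splits the triangle into two 30-60-90 halves: h = s·√3/2 = 38.9·1.73205/2 ≈ 67.3768/2 ≈ 33.6884
(b) Area = (√3/4)·s² = (√3/4)·38.9² = (√3/4)·1513.21 ≈ 0.433013·1513.21 ≈ 655.239

Height = 33.69, Area = 655.2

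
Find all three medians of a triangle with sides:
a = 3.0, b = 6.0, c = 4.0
Median formula: m_a = ½√(2b² + 2c² − a²) (and cyclically). a² = 9, b² = 36, c² = 16.
m_a = ½√(2·36 + 2·16 − 9) = ½√95 ≈ ½·9.74679 ≈ 4.8734
m_b = ½√(2·9 + 2·16 − 36) = ½√14 ≈ ½·3.74166 ≈ 1.87083
m_c = ½√(2·9 + 2·36 − 16) = ½√74 ≈ ½·8.60233 ≈ 4.30116

m_a = 4.873, m_b = 1.871, m_c = 4.301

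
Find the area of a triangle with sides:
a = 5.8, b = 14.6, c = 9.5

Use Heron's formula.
s = (5.8 + 14.6 + 9.5)/2 = 29.9/2 = 14.95
s − a = 9.15, s − b = 0.35, s − c = 5.45
s(s−a)(s−b)(s−c) = 14.95·9.15·0.35·5.45 ≈ 260.932
Area = √260.932 ≈ 16.1534

Area = 16.15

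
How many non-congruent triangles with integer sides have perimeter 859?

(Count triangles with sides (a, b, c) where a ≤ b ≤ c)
Let a ≤ b ≤ c with a + b + c = 859. The only binding inequality is a + b > c, i.e. 859 − c > c, so c < 859/2; and c ≥ 859/3 since c is the largest side.
So 287 ≤ c ≤ 429. For each c, b runs from ⌈(859 − c)/2⌉ up to c (then a = 859 − b − c satisfies 1 ≤ a ≤ b automatically), giving c − ⌈(859 − c)/2⌉ + 1 choices.
Summing over c: 2 + 3 + 5 + 6 + … + 213 + 215  (143 terms, c = 287, …, 429) = 15480
Check (closed form: nearest integer to p²/48 for even p, (p+3)²/48 for odd p): (859+3)²/48 = 862²/48 = 743044/48 ≈ 15480.08 → 15480

15480 triangles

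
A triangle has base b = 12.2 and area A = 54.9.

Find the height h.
A = ½·b·h  ⇒  h = 2A/b = 2·54.9/12.2 = 109.8/12.2 ≈ 9

h = 9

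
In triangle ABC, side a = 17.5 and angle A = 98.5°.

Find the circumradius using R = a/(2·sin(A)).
R = a/(2·sin(A)) = 17.5/(2·sin(98.5°))
sin(98.5°) ≈ 0.989016
R ≈ 17.5/(2·0.989016) = 17.5/1.97803 ≈ 8.84718

R = 8.847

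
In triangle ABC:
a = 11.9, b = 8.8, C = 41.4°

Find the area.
Two sides and the included angle (SAS): A = ½·a·b·sin(C) = ½·11.9·8.8·sin(41.4°)
sin(41.4°) ≈ 0.661312
A ≈ ½·104.72·0.661312 = 52.36·0.661312 ≈ 34.6263

Area = 34.63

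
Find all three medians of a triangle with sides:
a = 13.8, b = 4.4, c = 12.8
Median formula: m_a = ½√(2b² + 2c² − a²) (and cyclically). a² = 190.44, b² = 19.36, c² = 163.84.
m_a = ½√(2·19.36 + 2·163.84 − 190.44) = ½√175.96 ≈ ½·13.265 ≈ 6.6325
m_b = ½√(2·190.44 + 2·163.84 − 19.36) = ½√689.2 ≈ ½·26.2526 ≈ 13.1263
m_c = ½√(2·190.44 + 2·19.36 − 163.84) = ½√255.76 ≈ ½·15.9925 ≈ 7.99625

m_a = 6.632, m_b = 13.13, m_c = 7.996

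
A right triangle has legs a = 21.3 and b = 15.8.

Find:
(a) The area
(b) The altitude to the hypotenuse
(a) The legs are perpendicular, so Area = ½·a·b = ½·21.3·15.8 = ½·336.54 = 168.27
(b) Hypotenuse c = √(a² + b²) = √(453.69 + 249.64) = √703.33 ≈ 26.5204
    Area = ½·c·h_c  ⇒  h_c = 2·Area/c = 336.54/26.5204 ≈ 12.6899

Area = 168.27, h_c = 12.69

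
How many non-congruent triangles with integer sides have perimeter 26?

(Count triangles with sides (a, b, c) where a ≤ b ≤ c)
Let a ≤ b ≤ c with a + b + c = 26. The only binding inequality is a + b > c, i.e. 26 − c > c, so c < 26/2; and c ≥ 26/3 since c is the largest side.
So 9 ≤ c ≤ 12. For each c, b runs from ⌈(26 − c)/2⌉ up to c (then a = 26 − b − c satisfies 1 ≤ a ≤ b automatically), giving c − ⌈(26 − c)/2⌉ + 1 choices.
Summing over c: 1 + 3 + 4 + 6 = 14
Check (closed form: nearest integer to p²/48 for even p, (p+3)²/48 for odd p): 26²/48 = 676/48 ≈ 14.08 → 14

14 triangles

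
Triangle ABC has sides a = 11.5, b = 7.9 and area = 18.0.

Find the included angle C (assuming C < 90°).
Area = ½·a·b·sin(C)  ⇒  sin(C) = 2·Area/(a·b) = 2·18.0/(11.5·7.9) = 36/90.85 ≈ 0.396258
C = arcsin(0.396258) ≈ 23.3444° (taking the acute solution since C < 90°)

C = 23.34°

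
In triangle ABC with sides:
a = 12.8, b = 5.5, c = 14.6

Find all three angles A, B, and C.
Law of cosines for each angle (a² = 163.84, b² = 30.25, c² = 213.16):
cos(A) = (b² + c² − a²)/(2bc) = (30.25 + 213.16 − 163.84)/(2·5.5·14.6) = 79.57/160.6 ≈ 0.495455  ⇒  A ≈ 60.3003°
cos(B) = (a² + c² − b²)/(2ac) = (163.84 + 213.16 − 30.25)/(2·12.8·14.6) = 346.75/373.76 ≈ 0.927734  ⇒  B ≈ 21.9156°
cos(C) = (a² + b² − c²)/(2ab) = (163.84 + 30.25 − 213.16)/(2·12.8·5.5) = -19.07/140.8 ≈ -0.13544  ⇒  C ≈ 97.7841°
Check: A + B + C ≈ 180°

A = 60.3°, B = 21.92°, C = 97.78°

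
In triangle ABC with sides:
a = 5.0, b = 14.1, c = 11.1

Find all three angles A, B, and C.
Law of cosines for each angle (a² = 25, b² = 198.81, c² = 123.21):
cos(A) = (b² + c² − a²)/(2bc) = (198.81 + 123.21 − 25)/(2·14.1·11.1) = 297.02/313.02 ≈ 0.948885  ⇒  A ≈ 18.3984°
cos(B) = (a² + c² − b²)/(2ac) = (25 + 123.21 − 198.81)/(2·5.0·11.1) = -50.6/111 ≈ -0.455856  ⇒  B ≈ 117.12°
cos(C) = (a² + b² − c²)/(2ab) = (25 + 198.81 − 123.21)/(2·5.0·14.1) = 100.6/141 ≈ 0.713475  ⇒  C ≈ 44.4816°
Check: A + B + C ≈ 180°

A = 18.4°, B = 117.1°, C = 44.48°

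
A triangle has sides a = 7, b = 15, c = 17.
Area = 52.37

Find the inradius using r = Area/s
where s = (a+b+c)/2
s = (7 + 15 + 17)/2 = 39/2 = 19.5
r = Area/s = 52.37/19.5 ≈ 2.68564

r = 2.686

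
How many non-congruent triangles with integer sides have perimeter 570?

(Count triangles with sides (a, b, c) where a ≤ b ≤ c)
Let a ≤ b ≤ c with a + b + c = 570. The only binding inequality is a + b > c, i.e. 570 − c > c, so c < 570/2; and c ≥ 570/3 since c is the largest side.
So 190 ≤ c ≤ 284. For each c, b runs from ⌈(570 − c)/2⌉ up to c (then a = 570 − b − c satisfies 1 ≤ a ≤ b automatically), giving c − ⌈(570 − c)/2⌉ + 1 choices.
Summing over c: 1 + 2 + 4 + 5 + … + 140 + 142  (95 terms, c = 190, …, 284) = 6769
Check (closed form: nearest integer to p²/48 for even p, (p+3)²/48 for odd p): 570²/48 = 324900/48 ≈ 6768.75 → 6769

6769 triangles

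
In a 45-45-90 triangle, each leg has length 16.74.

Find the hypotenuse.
In a 45-45-90 triangle the sides are in ratio 1 : 1 : √2, so hypotenuse = leg·√2.
Hypotenuse = 16.74·√2 ≈ 16.74·1.41421 ≈ 23.6739

Hypotenuse = 16.74√2 = 23.67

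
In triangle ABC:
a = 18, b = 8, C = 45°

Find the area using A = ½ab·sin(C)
A = ½·a·b·sin(C) = ½·18·8·sin(45°)
sin(45°) ≈ 0.707107
A ≈ ½·144·0.707107 = 72·0.707107 ≈ 50.9117

Area = 50.91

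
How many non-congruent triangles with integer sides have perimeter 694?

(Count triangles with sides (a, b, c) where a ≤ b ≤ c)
Let a ≤ b ≤ c with a + b + c = 694. The only binding inequality is a + b > c, i.e. 694 − c > c, so c < 694/2; and c ≥ 694/3 since c is the largest side.
So 232 ≤ c ≤ 346. For each c, b runs from ⌈(694 − c)/2⌉ up to c (then a = 694 − b − c satisfies 1 ≤ a ≤ b automatically), giving c − ⌈(694 − c)/2⌉ + 1 choices.
Summing over c: 2 + 3 + 5 + 6 + … + 171 + 173  (115 terms, c = 232, …, 346) = 10034
Check (closed form: nearest integer to p²/48 for even p, (p+3)²/48 for odd p): 694²/48 = 481636/48 ≈ 10034.08 → 10034

10034 triangles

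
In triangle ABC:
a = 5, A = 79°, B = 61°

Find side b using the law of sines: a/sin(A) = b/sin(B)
a/sin(A) = b/sin(B)  ⇒  b = a·sin(B)/sin(A) = 5·sin(61°)/sin(79°)
sin(61°) ≈ 0.87462, sin(79°) ≈ 0.981627
b ≈ 5·0.87462/0.981627 ≈ 4.3731/0.981627 ≈ 4.45495

b = 4.455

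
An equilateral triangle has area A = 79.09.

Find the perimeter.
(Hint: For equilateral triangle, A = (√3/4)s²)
A = (√3/4)s²  ⇒  s² = 4A/√3 = 4·79.09/√3 = 316.36/1.73205 ≈ 182.651
s ≈ √182.651 ≈ 13.5148
Perimeter = 3s ≈ 3·13.5148 ≈ 40.5445

Perimeter = 40.54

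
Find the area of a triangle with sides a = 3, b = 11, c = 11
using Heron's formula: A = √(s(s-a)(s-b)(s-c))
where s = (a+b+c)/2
s = (3 + 11 + 11)/2 = 25/2 = 12.5
s − a = 9.5, s − b = 1.5, s − c = 1.5
s(s−a)(s−b)(s−c) = 12.5·9.5·1.5·1.5 = 267.1875
Area = √267.1875 ≈ 16.3459

s = 12.5, Area = 16.35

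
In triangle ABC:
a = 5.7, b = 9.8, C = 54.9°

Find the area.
Two sides and the included angle (SAS): A = ½·a·b·sin(C) = ½·5.7·9.8·sin(54.9°)
sin(54.9°) ≈ 0.81815
A ≈ ½·55.86·0.81815 = 27.93·0.81815 ≈ 22.8509

Area = 22.85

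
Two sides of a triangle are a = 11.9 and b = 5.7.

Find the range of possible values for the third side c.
Triangle inequality: |a − b| < c < a + b
|a − b| = |11.9 − 5.7| = 6.2
a + b = 11.9 + 5.7 = 17.6

6.2 < c < 17.6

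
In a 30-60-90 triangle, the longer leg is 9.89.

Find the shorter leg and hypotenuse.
In a 30-60-90 triangle the sides are in ratio 1 : √3 : 2, so short leg = long leg/√3 and hypotenuse = 2·(short leg).
Short leg = 9.89/√3 ≈ 9.89/1.73205 ≈ 5.70999
Hypotenuse = 2·5.70999 ≈ 11.42

Short leg = 5.71, Hypotenuse = 11.42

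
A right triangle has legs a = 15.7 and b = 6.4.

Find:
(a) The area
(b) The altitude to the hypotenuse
(a) The legs are perpendicular, so Area = ½·a·b = ½·15.7·6.4 = ½·100.48 = 50.24
(b) Hypotenuse c = √(a² + b²) = √(246.49 + 40.96) = √287.45 ≈ 16.9544
    Area = ½·c·h_c  ⇒  h_c = 2·Area/c = 100.48/16.9544 ≈ 5.9265

Area = 50.24, h_c = 5.927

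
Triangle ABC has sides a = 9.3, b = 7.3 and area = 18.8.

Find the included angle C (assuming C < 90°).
Area = ½·a·b·sin(C)  ⇒  sin(C) = 2·Area/(a·b) = 2·18.8/(9.3·7.3) = 37.6/67.89 ≈ 0.553837
C = arcsin(0.553837) ≈ 33.6307° (taking the acute solution since C < 90°)

C = 33.63°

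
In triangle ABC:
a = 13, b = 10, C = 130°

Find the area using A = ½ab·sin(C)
A = ½·a·b·sin(C) = ½·13·10·sin(130°)
sin(130°) ≈ 0.766044
A ≈ ½·130·0.766044 = 65·0.766044 ≈ 49.7929

Area = 49.79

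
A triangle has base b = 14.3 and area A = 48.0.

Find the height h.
A = ½·b·h  ⇒  h = 2A/b = 2·48.0/14.3 = 96/14.3 ≈ 6.71329

h = 6.713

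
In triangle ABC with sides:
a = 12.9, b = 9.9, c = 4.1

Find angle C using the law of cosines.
c² = a² + b² − 2ab·cos(C)  ⇒  cos(C) = (a² + b² − c²)/(2ab)
cos(C) = (12.9² + 9.9² − 4.1²)/(2·12.9·9.9) = (166.41 + 98.01 − 16.81)/255.42 = 247.61/255.42 ≈ 0.969423
C = arccos(0.969423) ≈ 14.2052°

C = 14.21°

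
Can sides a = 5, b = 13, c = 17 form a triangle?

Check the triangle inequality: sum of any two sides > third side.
a + b vs c: 5 + 13 = 18 > 17  ✓
a + c vs b: 5 + 17 = 22 > 13  ✓
b + c vs a: 13 + 17 = 30 > 5  ✓

Yes, triangle inequality satisfied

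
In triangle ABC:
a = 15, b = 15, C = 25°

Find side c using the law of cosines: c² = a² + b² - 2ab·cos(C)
c² = 15² + 15² − 2·15·15·cos(25°)
cos(25°) ≈ 0.906308
c² ≈ 225 + 225 − 450·(0.906308) ≈ 450 − 407.839 ≈ 42.1615
c ≈ √42.1615 ≈ 6.49319

c = 6.493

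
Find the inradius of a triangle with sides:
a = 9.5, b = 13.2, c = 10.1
r = Area/s where s is the semi-perimeter.
s = (9.5 + 13.2 + 10.1)/2 = 32.8/2 = 16.4
Area = √(s(s−a)(s−b)(s−c)) = √(16.4·6.9·3.2·6.3) ≈ √2281.31 ≈ 47.763
r ≈ 47.763/16.4 ≈ 2.91238

r = 2.912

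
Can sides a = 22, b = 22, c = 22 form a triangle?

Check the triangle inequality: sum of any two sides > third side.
a + b vs c: 22 + 22 = 44 > 22  ✓
a + c vs b: 22 + 22 = 44 > 22  ✓
b + c vs a: 22 + 22 = 44 > 22  ✓

Yes, triangle inequality satisfied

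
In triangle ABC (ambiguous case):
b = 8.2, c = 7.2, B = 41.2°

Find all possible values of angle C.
b/sin(B) = c/sin(C)  ⇒  sin(C) = c·sin(B)/b = 7.2·sin(41.2°)/8.2
sin(41.2°) ≈ 0.658689
sin(C) ≈ 7.2·0.658689/8.2 ≈ 4.74256/8.2 ≈ 0.578361
Candidate 1: C₁ = arcsin(0.578361) ≈ 35.3354°  →  A = 180° − 41.2° − 35.3354° ≈ 103.465° > 0, valid
Candidate 2: C₂ = 180° − C₁ ≈ 144.665°  →  A = 180° − 41.2° − 144.665° ≈ -5.8646° ≤ 0, not a valid triangle

C = 35.34° (one solution)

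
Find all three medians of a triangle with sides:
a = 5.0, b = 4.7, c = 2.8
Median formula: m_a = ½√(2b² + 2c² − a²) (and cyclically). a² = 25, b² = 22.09, c² = 7.84.
m_a = ½√(2·22.09 + 2·7.84 − 25) = ½√34.86 ≈ ½·5.90424 ≈ 2.95212
m_b = ½√(2·25 + 2·7.84 − 22.09) = ½√43.59 ≈ ½·6.60227 ≈ 3.30114
m_c = ½√(2·25 + 2·22.09 − 7.84) = ½√86.34 ≈ ½·9.29193 ≈ 4.64597

m_a = 2.952, m_b = 3.301, m_c = 4.646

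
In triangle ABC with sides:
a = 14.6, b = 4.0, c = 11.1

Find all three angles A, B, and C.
Law of cosines for each angle (a² = 213.16, b² = 16, c² = 123.21):
cos(A) = (b² + c² − a²)/(2bc) = (16 + 123.21 − 213.16)/(2·4.0·11.1) = -73.95/88.8 ≈ -0.83277  ⇒  A ≈ 146.384°
cos(B) = (a² + c² − b²)/(2ac) = (213.16 + 123.21 − 16)/(2·14.6·11.1) = 320.37/324.12 ≈ 0.98843  ⇒  B ≈ 8.72409°
cos(C) = (a² + b² − c²)/(2ab) = (213.16 + 16 − 123.21)/(2·14.6·4.0) = 105.95/116.8 ≈ 0.907106  ⇒  C ≈ 24.8915°
Check: A + B + C ≈ 180°

A = 146.4°, B = 8.724°, C = 24.89°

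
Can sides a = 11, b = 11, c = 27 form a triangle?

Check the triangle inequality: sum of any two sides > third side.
a + b vs c: 11 + 11 = 22 ≤ 27  ✗
a + c vs b: 11 + 27 = 38 > 11  ✓
b + c vs a: 11 + 27 = 38 > 11  ✓

No: 11 + 11 = 22 is not > 27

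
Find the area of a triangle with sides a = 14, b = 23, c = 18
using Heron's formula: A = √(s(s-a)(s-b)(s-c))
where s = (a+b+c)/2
s = (14 + 23 + 18)/2 = 55/2 = 27.5
s − a = 13.5, s − b = 4.5, s − c = 9.5
s(s−a)(s−b)(s−c) = 27.5·13.5·4.5·9.5 = 15870.9375
Area = √15870.9375 ≈ 125.98

s = 27.5, Area = 126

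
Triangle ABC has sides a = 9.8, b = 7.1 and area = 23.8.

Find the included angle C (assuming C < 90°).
Area = ½·a·b·sin(C)  ⇒  sin(C) = 2·Area/(a·b) = 2·23.8/(9.8·7.1) = 47.6/69.58 ≈ 0.684105
C = arcsin(0.684105) ≈ 43.1652° (taking the acute solution since C < 90°)

C = 43.17°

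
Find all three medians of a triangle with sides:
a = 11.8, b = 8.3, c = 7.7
Median formula: m_a = ½√(2b² + 2c² − a²) (and cyclically). a² = 139.24, b² = 68.89, c² = 59.29.
m_a = ½√(2·68.89 + 2·59.29 − 139.24) = ½√117.12 ≈ ½·10.8222 ≈ 5.4111
m_b = ½√(2·139.24 + 2·59.29 − 68.89) = ½√328.17 ≈ ½·18.1155 ≈ 9.05773
m_c = ½√(2·139.24 + 2·68.89 − 59.29) = ½√356.97 ≈ ½·18.8936 ≈ 9.44682

m_a = 5.411, m_b = 9.058, m_c = 9.447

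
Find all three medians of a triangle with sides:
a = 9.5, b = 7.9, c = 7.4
Median formula: m_a = ½√(2b² + 2c² − a²) (and cyclically). a² = 90.25, b² = 62.41, c² = 54.76.
m_a = ½√(2·62.41 + 2·54.76 − 90.25) = ½√144.09 ≈ ½·12.0037 ≈ 6.00187
m_b = ½√(2·90.25 + 2·54.76 − 62.41) = ½√227.61 ≈ ½·15.0867 ≈ 7.54337
m_c = ½√(2·90.25 + 2·62.41 − 54.76) = ½√250.56 ≈ ½·15.8291 ≈ 7.91454

m_a = 6.002, m_b = 7.543, m_c = 7.915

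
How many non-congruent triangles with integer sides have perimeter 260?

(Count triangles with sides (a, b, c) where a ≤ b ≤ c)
Let a ≤ b ≤ c with a + b + c = 260. The only binding inequality is a + b > c, i.e. 260 − c > c, so c < 260/2; and c ≥ 260/3 since c is the largest side.
So 87 ≤ c ≤ 129. For each c, b runs from ⌈(260 − c)/2⌉ up to c (then a = 260 − b − c satisfies 1 ≤ a ≤ b automatically), giving c − ⌈(260 − c)/2⌉ + 1 choices.
Summing over c: 1 + 3 + 4 + 6 + … + 63 + 64  (43 terms, c = 87, …, 129) = 1408
Check (closed form: nearest integer to p²/48 for even p, (p+3)²/48 for odd p): 260²/48 = 67600/48 ≈ 1408.33 → 1408

1408 triangles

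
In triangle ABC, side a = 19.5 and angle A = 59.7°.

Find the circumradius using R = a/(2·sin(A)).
R = a/(2·sin(A)) = 19.5/(2·sin(59.7°))
sin(59.7°) ≈ 0.863396
R ≈ 19.5/(2·0.863396) = 19.5/1.72679 ≈ 11.2926

R = 11.29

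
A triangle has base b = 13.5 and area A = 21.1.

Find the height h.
A = ½·b·h  ⇒  h = 2A/b = 2·21.1/13.5 = 42.2/13.5 ≈ 3.12593

h = 3.126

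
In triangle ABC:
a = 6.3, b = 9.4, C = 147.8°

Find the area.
Two sides and the included angle (SAS): A = ½·a·b·sin(C) = ½·6.3·9.4·sin(147.8°)
sin(147.8°) ≈ 0.532876
A ≈ ½·59.22·0.532876 = 29.61·0.532876 ≈ 15.7785

Area = 15.78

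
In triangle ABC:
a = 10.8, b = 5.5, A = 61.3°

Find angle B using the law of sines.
a/sin(A) = b/sin(B)  ⇒  sin(B) = b·sin(A)/a = 5.5·sin(61.3°)/10.8
sin(61.3°) ≈ 0.877146
sin(B) ≈ 5.5·0.877146/10.8 ≈ 4.8243/10.8 ≈ 0.446695
B = arcsin(0.446695) ≈ 26.5318°
(Since b ≤ a we need B ≤ A, so the obtuse alternative 180° − 26.5318° ≈ 153.468° is rejected.)

B = 26.53°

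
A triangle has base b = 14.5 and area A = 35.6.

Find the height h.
A = ½·b·h  ⇒  h = 2A/b = 2·35.6/14.5 = 71.2/14.5 ≈ 4.91034

h = 4.91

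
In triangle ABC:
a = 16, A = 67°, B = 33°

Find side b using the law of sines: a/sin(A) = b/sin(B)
a/sin(A) = b/sin(B)  ⇒  b = a·sin(B)/sin(A) = 16·sin(33°)/sin(67°)
sin(33°) ≈ 0.544639, sin(67°) ≈ 0.920505
b ≈ 16·0.544639/0.920505 ≈ 8.71422/0.920505 ≈ 9.46679

b = 9.467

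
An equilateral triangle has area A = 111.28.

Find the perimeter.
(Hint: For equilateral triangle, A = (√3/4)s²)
A = (√3/4)s²  ⇒  s² = 4A/√3 = 4·111.28/√3 = 445.12/1.73205 ≈ 256.99
s ≈ √256.99 ≈ 16.0309
Perimeter = 3s ≈ 3·16.0309 ≈ 48.0927

Perimeter = 48.09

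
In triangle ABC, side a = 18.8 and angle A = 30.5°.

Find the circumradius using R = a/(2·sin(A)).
R = a/(2·sin(A)) = 18.8/(2·sin(30.5°))
sin(30.5°) ≈ 0.507538
R ≈ 18.8/(2·0.507538) = 18.8/1.01508 ≈ 18.5208

R = 18.52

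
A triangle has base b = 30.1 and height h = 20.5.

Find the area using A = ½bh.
A = ½·b·h = ½·30.1·20.5 = ½·617.05 = 308.525

Area = 308.525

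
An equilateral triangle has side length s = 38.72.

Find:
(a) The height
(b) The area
(a) The height splits the triangle into two 30-60-90 halves: h = s·√3/2 = 38.72·1.73205/2 ≈ 67.065/2 ≈ 33.5325
(b) Area = (√3/4)·s² = (√3/4)·38.72² = (√3/4)·1499.2384 ≈ 0.433013·1499.2384 ≈ 649.189

Height = 33.53, Area = 649.2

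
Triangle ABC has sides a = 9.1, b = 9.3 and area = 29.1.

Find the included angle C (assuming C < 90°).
Area = ½·a·b·sin(C)  ⇒  sin(C) = 2·Area/(a·b) = 2·29.1/(9.1·9.3) = 58.2/84.63 ≈ 0.687699
C = arcsin(0.687699) ≈ 43.4483° (taking the acute solution since C < 90°)

C = 43.45°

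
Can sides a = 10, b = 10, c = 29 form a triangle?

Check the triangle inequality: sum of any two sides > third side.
a + b vs c: 10 + 10 = 20 ≤ 29  ✗
a + c vs b: 10 + 29 = 39 > 10  ✓
b + c vs a: 10 + 29 = 39 > 10  ✓

No: 10 + 10 = 20 is not > 29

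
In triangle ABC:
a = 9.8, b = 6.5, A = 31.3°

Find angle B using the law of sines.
a/sin(A) = b/sin(B)  ⇒  sin(B) = b·sin(A)/a = 6.5·sin(31.3°)/9.8
sin(31.3°) ≈ 0.519519
sin(B) ≈ 6.5·0.519519/9.8 ≈ 3.37687/9.8 ≈ 0.344579
B = arcsin(0.344579) ≈ 20.1561°
(Since b ≤ a we need B ≤ A, so the obtuse alternative 180° − 20.1561° ≈ 159.844° is rejected.)

B = 20.16°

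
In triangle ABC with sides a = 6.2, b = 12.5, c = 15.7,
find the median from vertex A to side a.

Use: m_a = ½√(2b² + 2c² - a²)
m_a = ½√(2·12.5² + 2·15.7² − 6.2²) = ½√(2·156.25 + 2·246.49 − 38.44) = ½√(312.5 + 492.98 − 38.44) = ½√767.04
√767.04 ≈ 27.6955, so m_a ≈ 13.8477

m_a = 13.85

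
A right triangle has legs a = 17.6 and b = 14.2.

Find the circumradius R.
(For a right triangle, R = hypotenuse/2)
Hypotenuse c = √(a² + b²) = √(309.76 + 201.64) = √511.4 ≈ 22.6142
R = c/2 ≈ 22.6142/2 ≈ 11.3071

R = 11.31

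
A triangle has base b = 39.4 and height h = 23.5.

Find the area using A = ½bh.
A = ½·b·h = ½·39.4·23.5 = ½·925.9 = 462.95

Area = 462.95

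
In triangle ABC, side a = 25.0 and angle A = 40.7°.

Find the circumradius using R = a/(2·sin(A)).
R = a/(2·sin(A)) = 25.0/(2·sin(40.7°))
sin(40.7°) ≈ 0.652098
R ≈ 25.0/(2·0.652098) = 25.0/1.3042 ≈ 19.1689

R = 19.17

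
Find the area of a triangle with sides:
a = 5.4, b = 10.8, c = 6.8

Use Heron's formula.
s = (5.4 + 10.8 + 6.8)/2 = 23/2 = 11.5
s − a = 6.1, s − b = 0.7, s − c = 4.7
s(s−a)(s−b)(s−c) = 11.5·6.1·0.7·4.7 ≈ 230.793
Area = √230.793 ≈ 15.1919

Area = 15.19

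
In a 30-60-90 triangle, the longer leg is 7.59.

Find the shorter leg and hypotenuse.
In a 30-60-90 triangle the sides are in ratio 1 : √3 : 2, so short leg = long leg/√3 and hypotenuse = 2·(short leg).
Short leg = 7.59/√3 ≈ 7.59/1.73205 ≈ 4.38209
Hypotenuse = 2·4.38209 ≈ 8.76418

Short leg = 4.382, Hypotenuse = 8.764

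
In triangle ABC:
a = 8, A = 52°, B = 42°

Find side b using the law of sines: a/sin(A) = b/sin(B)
a/sin(A) = b/sin(B)  ⇒  b = a·sin(B)/sin(A) = 8·sin(42°)/sin(52°)
sin(42°) ≈ 0.669131, sin(52°) ≈ 0.788011
b ≈ 8·0.669131/0.788011 ≈ 5.35304/0.788011 ≈ 6.79311

b = 6.793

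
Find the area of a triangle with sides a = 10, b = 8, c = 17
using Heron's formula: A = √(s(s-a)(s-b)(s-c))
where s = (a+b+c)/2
s = (10 + 8 + 17)/2 = 35/2 = 17.5
s − a = 7.5, s − b = 9.5, s − c = 0.5
s(s−a)(s−b)(s−c) = 17.5·7.5·9.5·0.5 = 623.4375
Area = √623.4375 ≈ 24.9687

s = 17.5, Area = 24.97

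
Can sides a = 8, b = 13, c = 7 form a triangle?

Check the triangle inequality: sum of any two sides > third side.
a + b vs c: 8 + 13 = 21 > 7  ✓
a + c vs b: 8 + 7 = 15 > 13  ✓
b + c vs a: 13 + 7 = 20 > 8  ✓

Yes, triangle inequality satisfied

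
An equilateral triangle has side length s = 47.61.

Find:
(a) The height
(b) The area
(a) The height splits the triangle into two 30-60-90 halves: h = s·√3/2 = 47.61·1.73205/2 ≈ 82.4629/2 ≈ 41.2315
(b) Area = (√3/4)·s² = (√3/4)·47.61² = (√3/4)·2266.7121 ≈ 0.433013·2266.7121 ≈ 981.515

Height = 41.23, Area = 981.5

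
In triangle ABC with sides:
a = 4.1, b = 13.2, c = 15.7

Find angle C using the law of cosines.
c² = a² + b² − 2ab·cos(C)  ⇒  cos(C) = (a² + b² − c²)/(2ab)
cos(C) = (4.1² + 13.2² − 15.7²)/(2·4.1·13.2) = (16.81 + 174.24 − 246.49)/108.24 = -55.44/108.24 ≈ -0.512195
C = arccos(-0.512195) ≈ 120.81°

C = 120.8°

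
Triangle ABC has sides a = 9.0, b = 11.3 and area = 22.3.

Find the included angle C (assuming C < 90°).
Area = ½·a·b·sin(C)  ⇒  sin(C) = 2·Area/(a·b) = 2·22.3/(9.0·11.3) = 44.6/101.7 ≈ 0.438545
C = arcsin(0.438545) ≈ 26.0111° (taking the acute solution since C < 90°)

C = 26.01°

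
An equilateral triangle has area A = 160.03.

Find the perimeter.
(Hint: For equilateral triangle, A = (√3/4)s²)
A = (√3/4)s²  ⇒  s² = 4A/√3 = 4·160.03/√3 = 640.12/1.73205 ≈ 369.573
s ≈ √369.573 ≈ 19.2243
Perimeter = 3s ≈ 3·19.2243 ≈ 57.6729

Perimeter = 57.67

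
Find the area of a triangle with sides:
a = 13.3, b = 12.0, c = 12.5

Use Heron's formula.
s = (13.3 + 12.0 + 12.5)/2 = 37.8/2 = 18.9
s − a = 5.6, s − b = 6.9, s − c = 6.4
s(s−a)(s−b)(s−c) = 18.9·5.6·6.9·6.4 ≈ 4673.89
Area = √4673.89 ≈ 68.3659

Area = 68.37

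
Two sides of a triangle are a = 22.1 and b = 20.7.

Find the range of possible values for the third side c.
Triangle inequality: |a − b| < c < a + b
|a − b| = |22.1 − 20.7| = 1.4
a + b = 22.1 + 20.7 = 42.8

1.4 < c < 42.8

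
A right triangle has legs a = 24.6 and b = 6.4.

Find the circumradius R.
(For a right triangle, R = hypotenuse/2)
Hypotenuse c = √(a² + b²) = √(605.16 + 40.96) = √646.12 ≈ 25.4189
R = c/2 ≈ 25.4189/2 ≈ 12.7094

R = 12.71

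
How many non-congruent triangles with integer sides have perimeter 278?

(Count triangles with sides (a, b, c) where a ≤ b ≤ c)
Let a ≤ b ≤ c with a + b + c = 278. The only binding inequality is a + b > c, i.e. 278 − c > c, so c < 278/2; and c ≥ 278/3 since c is the largest side.
So 93 ≤ c ≤ 138. For each c, b runs from ⌈(278 − c)/2⌉ up to c (then a = 278 − b − c satisfies 1 ≤ a ≤ b automatically), giving c − ⌈(278 − c)/2⌉ + 1 choices.
Summing over c: 1 + 3 + 4 + 6 + … + 67 + 69  (46 terms, c = 93, …, 138) = 1610
Check (closed form: nearest integer to p²/48 for even p, (p+3)²/48 for odd p): 278²/48 = 77284/48 ≈ 1610.08 → 1610

1610 triangles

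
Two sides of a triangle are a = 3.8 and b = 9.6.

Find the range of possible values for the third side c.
Triangle inequality: |a − b| < c < a + b
|a − b| = |3.8 − 9.6| = 5.8
a + b = 3.8 + 9.6 = 13.4

5.8 < c < 13.4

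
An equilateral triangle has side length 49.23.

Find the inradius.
r = Area/s with s the semi-perimeter.
Area = (√3/4)·49.23² = (√3/4)·2423.5929 ≈ 0.433013·2423.5929 ≈ 1049.45
s = 3·49.23/2 = 73.845
r ≈ 1049.45/73.845 ≈ 14.2115
(Equivalently r = side/(2√3) = 49.23/3.4641 ≈ 14.2115.)

r = 14.21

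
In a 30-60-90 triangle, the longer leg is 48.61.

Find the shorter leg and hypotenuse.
In a 30-60-90 triangle the sides are in ratio 1 : √3 : 2, so short leg = long leg/√3 and hypotenuse = 2·(short leg).
Short leg = 48.61/√3 ≈ 48.61/1.73205 ≈ 28.065
Hypotenuse = 2·28.065 ≈ 56.13

Short leg = 28.06, Hypotenuse = 56.13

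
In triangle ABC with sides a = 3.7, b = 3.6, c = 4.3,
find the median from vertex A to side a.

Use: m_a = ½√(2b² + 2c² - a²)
m_a = ½√(2·3.6² + 2·4.3² − 3.7²) = ½√(2·12.96 + 2·18.49 − 13.69) = ½√(25.92 + 36.98 − 13.69) = ½√49.21
√49.21 ≈ 7.01498, so m_a ≈ 3.50749

m_a = 3.507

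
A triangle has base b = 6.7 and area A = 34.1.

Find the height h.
A = ½·b·h  ⇒  h = 2A/b = 2·34.1/6.7 = 68.2/6.7 ≈ 10.1791

h = 10.18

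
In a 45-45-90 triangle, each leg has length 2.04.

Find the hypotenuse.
In a 45-45-90 triangle the sides are in ratio 1 : 1 : √2, so hypotenuse = leg·√2.
Hypotenuse = 2.04·√2 ≈ 2.04·1.41421 ≈ 2.885

Hypotenuse = 2.04√2 = 2.885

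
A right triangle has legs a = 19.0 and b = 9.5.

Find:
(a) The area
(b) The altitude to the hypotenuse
(a) The legs are perpendicular, so Area = ½·a·b = ½·19.0·9.5 = ½·180.5 = 90.25
(b) Hypotenuse c = √(a² + b²) = √(361 + 90.25) = √451.25 ≈ 21.2426
    Area = ½·c·h_c  ⇒  h_c = 2·Area/c = 180.5/21.2426 ≈ 8.49706

Area = 90.25, h_c = 8.497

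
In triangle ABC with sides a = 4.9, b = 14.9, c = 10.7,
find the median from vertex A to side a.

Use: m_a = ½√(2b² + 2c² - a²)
m_a = ½√(2·14.9² + 2·10.7² − 4.9²) = ½√(2·222.01 + 2·114.49 − 24.01) = ½√(444.02 + 228.98 − 24.01) = ½√648.99
√648.99 ≈ 25.4753, so m_a ≈ 12.7376

m_a = 12.74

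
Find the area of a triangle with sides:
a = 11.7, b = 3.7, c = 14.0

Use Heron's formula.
s = (11.7 + 3.7 + 14.0)/2 = 29.4/2 = 14.7
s − a = 3, s − b = 11, s − c = 0.7
s(s−a)(s−b)(s−c) = 14.7·3·11·0.7 ≈ 339.57
Area = √339.57 ≈ 18.4274

Area = 18.43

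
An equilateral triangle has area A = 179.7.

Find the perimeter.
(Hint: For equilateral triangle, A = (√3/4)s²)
A = (√3/4)s²  ⇒  s² = 4A/√3 = 4·179.7/√3 = 718.8/1.73205 ≈ 414.999
s ≈ √414.999 ≈ 20.3715
Perimeter = 3s ≈ 3·20.3715 ≈ 61.1146

Perimeter = 61.11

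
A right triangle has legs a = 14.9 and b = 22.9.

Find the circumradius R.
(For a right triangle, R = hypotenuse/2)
Hypotenuse c = √(a² + b²) = √(222.01 + 524.41) = √746.42 ≈ 27.3207
R = c/2 ≈ 27.3207/2 ≈ 13.6603

R = 13.66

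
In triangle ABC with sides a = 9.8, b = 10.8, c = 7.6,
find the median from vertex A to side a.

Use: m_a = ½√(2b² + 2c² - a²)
m_a = ½√(2·10.8² + 2·7.6² − 9.8²) = ½√(2·116.64 + 2·57.76 − 96.04) = ½√(233.28 + 115.52 − 96.04) = ½√252.76
√252.76 ≈ 15.8984, so m_a ≈ 7.94921

m_a = 7.949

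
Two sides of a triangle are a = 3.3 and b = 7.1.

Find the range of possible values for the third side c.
Triangle inequality: |a − b| < c < a + b
|a − b| = |3.3 − 7.1| = 3.8
a + b = 3.3 + 7.1 = 10.4

3.8 < c < 10.4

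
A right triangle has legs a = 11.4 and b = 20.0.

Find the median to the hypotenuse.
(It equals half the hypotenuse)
Hypotenuse c = √(a² + b²) = √(129.96 + 400) = √529.96 ≈ 23.0209
Median to hypotenuse = c/2 ≈ 23.0209/2 ≈ 11.5104

Median = 11.51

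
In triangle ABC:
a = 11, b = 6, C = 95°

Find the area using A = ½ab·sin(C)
A = ½·a·b·sin(C) = ½·11·6·sin(95°)
sin(95°) ≈ 0.996195
A ≈ ½·66·0.996195 = 33·0.996195 ≈ 32.8744

Area = 32.87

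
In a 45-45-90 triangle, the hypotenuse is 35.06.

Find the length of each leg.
In a 45-45-90 triangle hypotenuse = leg·√2, so leg = hypotenuse/√2.
Leg = 35.06/√2 ≈ 35.06/1.41421 ≈ 24.7912

Each leg = 24.79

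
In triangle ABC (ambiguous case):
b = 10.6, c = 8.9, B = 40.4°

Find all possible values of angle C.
b/sin(B) = c/sin(C)  ⇒  sin(C) = c·sin(B)/b = 8.9·sin(40.4°)/10.6
sin(40.4°) ≈ 0.64812
sin(C) ≈ 8.9·0.64812/10.6 ≈ 5.76827/10.6 ≈ 0.544176
Candidate 1: C₁ = arcsin(0.544176) ≈ 32.9684°  →  A = 180° − 40.4° − 32.9684° ≈ 106.632° > 0, valid
Candidate 2: C₂ = 180° − C₁ ≈ 147.032°  →  A = 180° − 40.4° − 147.032° ≈ -7.4316° ≤ 0, not a valid triangle

C = 32.97° (one solution)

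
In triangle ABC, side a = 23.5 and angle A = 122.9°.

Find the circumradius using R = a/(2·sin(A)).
R = a/(2·sin(A)) = 23.5/(2·sin(122.9°))
sin(122.9°) ≈ 0.83962
R ≈ 23.5/(2·0.83962) = 23.5/1.67924 ≈ 13.9944

R = 13.99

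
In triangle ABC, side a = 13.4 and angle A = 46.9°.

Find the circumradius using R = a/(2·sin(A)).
R = a/(2·sin(A)) = 13.4/(2·sin(46.9°))
sin(46.9°) ≈ 0.730162
R ≈ 13.4/(2·0.730162) = 13.4/1.46032 ≈ 9.17604

R = 9.176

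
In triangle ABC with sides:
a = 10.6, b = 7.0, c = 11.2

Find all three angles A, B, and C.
Law of cosines for each angle (a² = 112.36, b² = 49, c² = 125.44):
cos(A) = (b² + c² − a²)/(2bc) = (49 + 125.44 − 112.36)/(2·7.0·11.2) = 62.08/156.8 ≈ 0.395918  ⇒  A ≈ 66.6767°
cos(B) = (a² + c² − b²)/(2ac) = (112.36 + 125.44 − 49)/(2·10.6·11.2) = 188.8/237.44 ≈ 0.795148  ⇒  B ≈ 37.3307°
cos(C) = (a² + b² − c²)/(2ab) = (112.36 + 49 − 125.44)/(2·10.6·7.0) = 35.92/148.4 ≈ 0.242049  ⇒  C ≈ 75.9925°
Check: A + B + C ≈ 180°

A = 66.68°, B = 37.33°, C = 75.99°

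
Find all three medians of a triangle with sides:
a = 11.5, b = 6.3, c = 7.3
Median formula: m_a = ½√(2b² + 2c² − a²) (and cyclically). a² = 132.25, b² = 39.69, c² = 53.29.
m_a = ½√(2·39.69 + 2·53.29 − 132.25) = ½√53.71 ≈ ½·7.32871 ≈ 3.66436
m_b = ½√(2·132.25 + 2·53.29 − 39.69) = ½√331.39 ≈ ½·18.2041 ≈ 9.10206
m_c = ½√(2·132.25 + 2·39.69 − 53.29) = ½√290.59 ≈ ½·17.0467 ≈ 8.52335

m_a = 3.664, m_b = 9.102, m_c = 8.523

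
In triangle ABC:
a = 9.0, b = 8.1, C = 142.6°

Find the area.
Two sides and the included angle (SAS): A = ½·a·b·sin(C) = ½·9.0·8.1·sin(142.6°)
sin(142.6°) ≈ 0.607376
A ≈ ½·72.9·0.607376 = 36.45·0.607376 ≈ 22.1388

Area = 22.14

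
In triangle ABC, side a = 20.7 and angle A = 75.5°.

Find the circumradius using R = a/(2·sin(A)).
R = a/(2·sin(A)) = 20.7/(2·sin(75.5°))
sin(75.5°) ≈ 0.968148
R ≈ 20.7/(2·0.968148) = 20.7/1.9363 ≈ 10.6905

R = 10.69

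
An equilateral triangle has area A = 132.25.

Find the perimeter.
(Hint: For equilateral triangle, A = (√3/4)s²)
A = (√3/4)s²  ⇒  s² = 4A/√3 = 4·132.25/√3 = 529/1.73205 ≈ 305.418
s ≈ √305.418 ≈ 17.4762
Perimeter = 3s ≈ 3·17.4762 ≈ 52.4287

Perimeter = 52.43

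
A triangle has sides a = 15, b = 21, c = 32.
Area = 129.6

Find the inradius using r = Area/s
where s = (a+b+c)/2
s = (15 + 21 + 32)/2 = 68/2 = 34
r = Area/s = 129.6/34 ≈ 3.81176

r = 3.812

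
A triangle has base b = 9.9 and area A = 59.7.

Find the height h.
A = ½·b·h  ⇒  h = 2A/b = 2·59.7/9.9 = 119.4/9.9 ≈ 12.0606

h = 12.06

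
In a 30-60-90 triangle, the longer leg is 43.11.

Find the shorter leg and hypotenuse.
In a 30-60-90 triangle the sides are in ratio 1 : √3 : 2, so short leg = long leg/√3 and hypotenuse = 2·(short leg).
Short leg = 43.11/√3 ≈ 43.11/1.73205 ≈ 24.8896
Hypotenuse = 2·24.8896 ≈ 49.7791

Short leg = 24.89, Hypotenuse = 49.78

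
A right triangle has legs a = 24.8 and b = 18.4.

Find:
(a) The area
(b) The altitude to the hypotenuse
(a) The legs are perpendicular, so Area = ½·a·b = ½·24.8·18.4 = ½·456.32 = 228.16
(b) Hypotenuse c = √(a² + b²) = √(615.04 + 338.56) = √953.6 ≈ 30.8804
    Area = ½·c·h_c  ⇒  h_c = 2·Area/c = 456.32/30.8804 ≈ 14.777

Area = 228.16, h_c = 14.78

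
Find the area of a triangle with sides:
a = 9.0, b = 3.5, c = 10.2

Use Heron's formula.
s = (9.0 + 3.5 + 10.2)/2 = 22.7/2 = 11.35
s − a = 2.35, s − b = 7.85, s − c = 1.15
s(s−a)(s−b)(s−c) = 11.35·2.35·7.85·1.15 ≈ 240.786
Area = √240.786 ≈ 15.5173

Area = 15.52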